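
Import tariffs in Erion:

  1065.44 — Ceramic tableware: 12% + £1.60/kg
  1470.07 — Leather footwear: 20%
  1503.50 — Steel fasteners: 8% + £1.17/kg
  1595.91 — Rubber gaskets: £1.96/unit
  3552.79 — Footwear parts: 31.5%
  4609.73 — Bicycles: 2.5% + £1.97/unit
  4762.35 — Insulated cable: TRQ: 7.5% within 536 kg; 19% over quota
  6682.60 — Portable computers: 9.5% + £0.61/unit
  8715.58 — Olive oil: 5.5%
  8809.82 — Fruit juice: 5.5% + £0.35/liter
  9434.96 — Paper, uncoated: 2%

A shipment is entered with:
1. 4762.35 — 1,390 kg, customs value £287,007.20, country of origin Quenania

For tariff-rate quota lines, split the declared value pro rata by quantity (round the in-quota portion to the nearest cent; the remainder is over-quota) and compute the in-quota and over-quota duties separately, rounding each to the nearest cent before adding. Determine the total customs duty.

£41,803.94

Line 1 (4762.35, Quenania, 1,390 kg, £287,007.20):
Code 4762.35 is under a tariff-rate quota (threshold 536 kg). In-quota: 536 kg at 7.5%; over-quota: 854 kg at 19%.
Pro-rata value split: in-quota = £287,007.20 × 536/1,390 = £110,673.28; over-quota = £287,007.20 − £110,673.28 = £176,333.92.
In-quota duty = £110,673.28 × 7.5% = £8,300.50. Over-quota duty = £176,333.92 × 19% = £33,503.44.
Line duty = £8,300.50 + £33,503.44 = £41,803.94.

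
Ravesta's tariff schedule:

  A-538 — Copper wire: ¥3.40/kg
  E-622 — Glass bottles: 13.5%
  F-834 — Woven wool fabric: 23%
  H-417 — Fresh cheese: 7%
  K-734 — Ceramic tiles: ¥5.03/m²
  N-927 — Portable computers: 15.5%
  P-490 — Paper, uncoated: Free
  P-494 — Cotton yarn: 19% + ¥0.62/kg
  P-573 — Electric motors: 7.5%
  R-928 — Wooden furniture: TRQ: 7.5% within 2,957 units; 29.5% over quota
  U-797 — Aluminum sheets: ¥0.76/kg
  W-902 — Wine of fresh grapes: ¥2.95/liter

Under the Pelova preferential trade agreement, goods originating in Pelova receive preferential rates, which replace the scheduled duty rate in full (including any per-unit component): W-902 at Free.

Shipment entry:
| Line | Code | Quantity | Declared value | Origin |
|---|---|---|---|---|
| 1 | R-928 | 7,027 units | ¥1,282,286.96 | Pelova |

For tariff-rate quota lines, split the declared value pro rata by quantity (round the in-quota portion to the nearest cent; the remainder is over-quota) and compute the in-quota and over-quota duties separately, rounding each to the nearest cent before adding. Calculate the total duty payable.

¥259,564.11

Line 1 (R-928, Pelova, 7,027 units, ¥1,282,286.96):
Code R-928 is under a tariff-rate quota (threshold 2,957 units). In-quota: 2,957 units at 7.5%; over-quota: 4,070 units at 29.5%.
Pro-rata value split: in-quota = ¥1,282,286.96 × 2,957/7,027 = ¥539,593.36; over-quota = ¥1,282,286.96 − ¥539,593.36 = ¥742,693.60.
In-quota duty = ¥539,593.36 × 7.5% = ¥40,469.50. Over-quota duty = ¥742,693.60 × 29.5% = ¥219,094.61.
Line duty = ¥40,469.50 + ¥219,094.61 = ¥259,564.11.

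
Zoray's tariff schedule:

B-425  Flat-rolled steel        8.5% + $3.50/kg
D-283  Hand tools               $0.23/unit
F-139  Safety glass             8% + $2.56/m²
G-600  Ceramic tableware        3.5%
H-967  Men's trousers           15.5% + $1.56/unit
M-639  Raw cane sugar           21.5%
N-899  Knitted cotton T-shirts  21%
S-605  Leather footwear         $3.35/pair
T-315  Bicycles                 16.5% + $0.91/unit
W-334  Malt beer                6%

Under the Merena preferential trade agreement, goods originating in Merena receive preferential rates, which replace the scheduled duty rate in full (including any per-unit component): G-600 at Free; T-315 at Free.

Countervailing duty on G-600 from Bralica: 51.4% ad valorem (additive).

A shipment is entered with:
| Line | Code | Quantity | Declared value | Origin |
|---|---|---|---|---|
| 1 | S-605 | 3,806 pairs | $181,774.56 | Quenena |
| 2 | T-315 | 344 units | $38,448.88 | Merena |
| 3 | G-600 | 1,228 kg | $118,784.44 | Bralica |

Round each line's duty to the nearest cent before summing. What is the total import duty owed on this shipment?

Line 1 (S-605, Quenena, 3,806 pairs, $181,774.56):
Base rate for S-605 is $3.35/pair.
Duty = 3,806 × $3.35 = $12,750.10.
Line 2 (T-315, Merena, 344 units, $38,448.88):
Base rate for T-315 is 16.5% + $0.91/unit.
Origin Merena qualifies under the Zoray–Merena agreement and T-315 is covered: preferential rate Free applies instead.
Duty = $38,448.88 × 0% = $0.00.
Line 3 (G-600, Bralica, 1,228 kg, $118,784.44):
Base rate for G-600 is 3.5%.
G-600 has an FTA preferential rate, but origin Bralica is not Merena; base rate stands.
Additional duty on G-600 from Bralica: +51.4%. Applied ad valorem rate: 3.5% + 51.4% = 54.9%.
Duty = $118,784.44 × 54.9% = $65,212.66.
Total = $12,750.10 + $0.00 + $65,212.66 = $77,962.76.

$77,962.76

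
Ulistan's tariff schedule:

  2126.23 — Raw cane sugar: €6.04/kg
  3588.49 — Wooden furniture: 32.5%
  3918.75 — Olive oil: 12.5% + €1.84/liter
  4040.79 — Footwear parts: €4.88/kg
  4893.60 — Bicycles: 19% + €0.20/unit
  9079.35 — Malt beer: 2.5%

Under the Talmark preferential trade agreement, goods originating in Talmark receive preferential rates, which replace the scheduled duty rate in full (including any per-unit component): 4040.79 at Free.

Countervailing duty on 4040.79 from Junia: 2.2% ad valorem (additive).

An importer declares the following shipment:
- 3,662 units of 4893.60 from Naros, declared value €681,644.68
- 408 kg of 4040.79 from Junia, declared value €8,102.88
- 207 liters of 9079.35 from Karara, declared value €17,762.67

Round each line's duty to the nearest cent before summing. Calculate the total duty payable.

Line 1 (4893.60, Naros, 3,662 units, €681,644.68):
Base rate for 4893.60 is 19% + €0.20/unit.
Duty = €681,644.68 × 19% + 3,662 × €0.20 = €130,244.89.
Line 2 (4040.79, Junia, 408 kg, €8,102.88):
Base rate for 4040.79 is €4.88/kg.
4040.79 has an FTA preferential rate, but origin Junia is not Talmark; base rate stands.
Additional duty on 4040.79 from Junia: +2.2% ad valorem. Applied ad valorem rate = 2.2%.
Duty = €8,102.88 × 2.2% + 408 × €4.88 = €2,169.30.
Line 3 (9079.35, Karara, 207 liters, €17,762.67):
Base rate for 9079.35 is 2.5%.
Duty = €17,762.67 × 2.5% = €444.07.
Total = €130,244.89 + €2,169.30 + €444.07 = €132,858.26.

€132,858.26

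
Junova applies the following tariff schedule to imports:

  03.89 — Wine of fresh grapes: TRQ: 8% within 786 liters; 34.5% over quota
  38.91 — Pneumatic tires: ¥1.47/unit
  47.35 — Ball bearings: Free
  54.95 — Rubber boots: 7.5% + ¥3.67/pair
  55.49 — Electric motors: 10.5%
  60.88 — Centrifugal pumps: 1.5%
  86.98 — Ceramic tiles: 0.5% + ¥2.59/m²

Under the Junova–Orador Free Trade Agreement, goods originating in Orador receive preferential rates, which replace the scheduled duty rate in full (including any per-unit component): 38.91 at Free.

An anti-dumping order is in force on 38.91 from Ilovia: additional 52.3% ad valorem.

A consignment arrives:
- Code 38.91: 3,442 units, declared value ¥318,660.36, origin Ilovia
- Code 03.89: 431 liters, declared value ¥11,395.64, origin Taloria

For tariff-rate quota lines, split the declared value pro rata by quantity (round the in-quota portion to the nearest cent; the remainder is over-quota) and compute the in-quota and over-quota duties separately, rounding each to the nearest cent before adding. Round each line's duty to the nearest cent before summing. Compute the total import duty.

¥172,630.76

Line 1 (38.91, Ilovia, 3,442 units, ¥318,660.36):
Base rate for 38.91 is ¥1.47/unit.
38.91 has an FTA preferential rate, but origin Ilovia is not Orador; base rate stands.
Additional duty on 38.91 from Ilovia: +52.3% ad valorem. Applied ad valorem rate = 52.3%.
Duty = ¥318,660.36 × 52.3% + 3,442 × ¥1.47 = ¥171,719.11.
Line 2 (03.89, Taloria, 431 liters, ¥11,395.64):
Code 03.89 is under a tariff-rate quota (threshold 786 liters). Quantity 431 liters is within the quota, so the in-quota rate 8% applies to the full value.
Duty = ¥11,395.64 × 8% = ¥911.65.
Total = ¥171,719.11 + ¥911.65 = ¥172,630.76.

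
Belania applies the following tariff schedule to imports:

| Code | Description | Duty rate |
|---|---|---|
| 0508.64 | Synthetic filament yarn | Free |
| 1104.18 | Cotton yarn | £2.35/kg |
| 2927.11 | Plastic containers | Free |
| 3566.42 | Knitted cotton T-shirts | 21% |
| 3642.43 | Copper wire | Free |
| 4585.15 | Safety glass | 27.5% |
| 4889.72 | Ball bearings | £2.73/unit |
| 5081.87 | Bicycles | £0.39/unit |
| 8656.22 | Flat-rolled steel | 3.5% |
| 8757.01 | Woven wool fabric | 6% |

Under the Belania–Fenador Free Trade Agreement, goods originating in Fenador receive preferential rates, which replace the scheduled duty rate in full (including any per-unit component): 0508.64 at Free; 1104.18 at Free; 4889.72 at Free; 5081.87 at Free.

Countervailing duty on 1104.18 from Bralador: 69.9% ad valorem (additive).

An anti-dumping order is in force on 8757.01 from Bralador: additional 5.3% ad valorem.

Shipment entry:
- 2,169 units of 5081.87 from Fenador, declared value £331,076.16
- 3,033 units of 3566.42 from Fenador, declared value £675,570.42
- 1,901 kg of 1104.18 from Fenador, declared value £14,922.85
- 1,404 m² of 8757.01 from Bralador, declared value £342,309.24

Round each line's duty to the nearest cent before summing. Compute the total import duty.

Line 1 (5081.87, Fenador, 2,169 units, £331,076.16):
Base rate for 5081.87 is £0.39/unit.
Origin Fenador qualifies under the Belania–Fenador agreement and 5081.87 is covered: preferential rate Free applies instead.
Duty = £331,076.16 × 0% = £0.00.
Line 2 (3566.42, Fenador, 3,033 units, £675,570.42):
Base rate for 3566.42 is 21%.
Origin Fenador is the FTA partner but 3566.42 is not on the preference list; base rate stands.
Duty = £675,570.42 × 21% = £141,869.79.
Line 3 (1104.18, Fenador, 1,901 kg, £14,922.85):
Base rate for 1104.18 is £2.35/kg.
Origin Fenador qualifies under the Belania–Fenador agreement and 1104.18 is covered: preferential rate Free applies instead.
The additional-duty order on 1104.18 targets Bralador, not Fenador; it does not apply.
Duty = £14,922.85 × 0% = £0.00.
Line 4 (8757.01, Bralador, 1,404 m², £342,309.24):
Base rate for 8757.01 is 6%.
Additional duty on 8757.01 from Bralador: +5.3%. Applied ad valorem rate: 6% + 5.3% = 11.3%.
Duty = £342,309.24 × 11.3% = £38,680.94.
Total = £0.00 + £141,869.79 + £0.00 + £38,680.94 = £180,550.73.

£180,550.73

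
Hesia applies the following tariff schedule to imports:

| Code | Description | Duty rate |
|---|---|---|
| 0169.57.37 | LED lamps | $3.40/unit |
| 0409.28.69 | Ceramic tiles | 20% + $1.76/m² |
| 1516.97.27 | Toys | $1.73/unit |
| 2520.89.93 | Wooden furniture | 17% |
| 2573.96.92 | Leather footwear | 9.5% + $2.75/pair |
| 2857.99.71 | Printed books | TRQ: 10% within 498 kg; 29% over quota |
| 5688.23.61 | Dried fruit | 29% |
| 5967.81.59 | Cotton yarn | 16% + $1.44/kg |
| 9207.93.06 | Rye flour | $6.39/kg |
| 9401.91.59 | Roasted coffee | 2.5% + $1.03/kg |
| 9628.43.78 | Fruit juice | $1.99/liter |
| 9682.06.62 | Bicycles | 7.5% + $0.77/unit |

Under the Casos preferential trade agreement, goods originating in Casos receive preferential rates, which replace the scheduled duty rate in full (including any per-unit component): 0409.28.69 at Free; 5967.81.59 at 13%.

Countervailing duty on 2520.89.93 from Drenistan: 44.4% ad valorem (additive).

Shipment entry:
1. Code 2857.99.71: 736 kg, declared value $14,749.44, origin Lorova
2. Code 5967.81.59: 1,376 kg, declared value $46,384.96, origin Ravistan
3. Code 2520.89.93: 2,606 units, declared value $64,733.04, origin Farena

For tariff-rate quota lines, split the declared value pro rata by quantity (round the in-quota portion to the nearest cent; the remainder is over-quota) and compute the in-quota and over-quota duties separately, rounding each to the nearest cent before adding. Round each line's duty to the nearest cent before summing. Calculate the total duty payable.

Line 1 (2857.99.71, Lorova, 736 kg, $14,749.44):
Code 2857.99.71 is under a tariff-rate quota (threshold 498 kg). In-quota: 498 kg at 10%; over-quota: 238 kg at 29%.
Pro-rata value split: in-quota = $14,749.44 × 498/736 = $9,979.92; over-quota = $14,749.44 − $9,979.92 = $4,769.52.
In-quota duty = $9,979.92 × 10% = $997.99. Over-quota duty = $4,769.52 × 29% = $1,383.16.
Line duty = $997.99 + $1,383.16 = $2,381.15.
Line 2 (5967.81.59, Ravistan, 1,376 kg, $46,384.96):
Base rate for 5967.81.59 is 16% + $1.44/kg.
5967.81.59 has an FTA preferential rate, but origin Ravistan is not Casos; base rate stands.
Duty = $46,384.96 × 16% + 1,376 × $1.44 = $9,403.03.
Line 3 (2520.89.93, Farena, 2,606 units, $64,733.04):
Base rate for 2520.89.93 is 17%.
The additional-duty order on 2520.89.93 targets Drenistan, not Farena; it does not apply.
Duty = $64,733.04 × 17% = $11,004.62.
Total = $2,381.15 + $9,403.03 + $11,004.62 = $22,788.80.

$22,788.80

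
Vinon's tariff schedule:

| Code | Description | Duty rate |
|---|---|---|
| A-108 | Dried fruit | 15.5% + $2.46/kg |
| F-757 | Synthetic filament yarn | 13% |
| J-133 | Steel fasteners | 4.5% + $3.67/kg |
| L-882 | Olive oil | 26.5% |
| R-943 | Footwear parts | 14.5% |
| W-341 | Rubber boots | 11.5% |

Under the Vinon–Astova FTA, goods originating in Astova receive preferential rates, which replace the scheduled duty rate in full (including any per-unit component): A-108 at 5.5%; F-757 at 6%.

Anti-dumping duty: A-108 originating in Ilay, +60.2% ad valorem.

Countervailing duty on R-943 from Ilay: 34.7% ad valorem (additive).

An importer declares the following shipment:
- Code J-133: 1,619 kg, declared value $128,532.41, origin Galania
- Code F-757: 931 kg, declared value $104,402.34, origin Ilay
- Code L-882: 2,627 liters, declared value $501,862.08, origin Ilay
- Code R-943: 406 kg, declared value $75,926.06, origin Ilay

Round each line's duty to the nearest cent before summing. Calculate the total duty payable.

$195,647.06

Line 1 (J-133, Galania, 1,619 kg, $128,532.41):
Base rate for J-133 is 4.5% + $3.67/kg.
Duty = $128,532.41 × 4.5% + 1,619 × $3.67 = $11,725.69.
Line 2 (F-757, Ilay, 931 kg, $104,402.34):
Base rate for F-757 is 13%.
F-757 has an FTA preferential rate, but origin Ilay is not Astova; base rate stands.
Duty = $104,402.34 × 13% = $13,572.30.
Line 3 (L-882, Ilay, 2,627 liters, $501,862.08):
Base rate for L-882 is 26.5%.
Duty = $501,862.08 × 26.5% = $132,993.45.
Line 4 (R-943, Ilay, 406 kg, $75,926.06):
Base rate for R-943 is 14.5%.
Additional duty on R-943 from Ilay: +34.7%. Applied ad valorem rate: 14.5% + 34.7% = 49.2%.
Duty = $75,926.06 × 49.2% = $37,355.62.
Total = $11,725.69 + $13,572.30 + $132,993.45 + $37,355.62 = $195,647.06.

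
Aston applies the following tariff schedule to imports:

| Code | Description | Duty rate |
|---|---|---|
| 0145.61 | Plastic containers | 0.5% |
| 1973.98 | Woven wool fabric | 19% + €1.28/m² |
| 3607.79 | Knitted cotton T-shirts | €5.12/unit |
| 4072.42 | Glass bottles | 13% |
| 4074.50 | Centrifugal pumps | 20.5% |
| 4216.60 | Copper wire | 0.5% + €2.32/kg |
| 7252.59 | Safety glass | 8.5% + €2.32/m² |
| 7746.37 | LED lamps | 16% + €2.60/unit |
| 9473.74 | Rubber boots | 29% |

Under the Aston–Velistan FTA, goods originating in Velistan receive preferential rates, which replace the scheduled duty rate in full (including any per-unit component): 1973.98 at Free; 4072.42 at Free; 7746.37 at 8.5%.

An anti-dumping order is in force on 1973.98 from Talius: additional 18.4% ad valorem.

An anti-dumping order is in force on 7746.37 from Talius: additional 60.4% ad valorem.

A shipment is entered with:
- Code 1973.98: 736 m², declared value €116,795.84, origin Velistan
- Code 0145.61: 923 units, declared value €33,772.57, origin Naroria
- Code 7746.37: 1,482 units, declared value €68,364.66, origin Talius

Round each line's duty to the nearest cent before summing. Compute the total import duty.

€56,252.66

Line 1 (1973.98, Velistan, 736 m², €116,795.84):
Base rate for 1973.98 is 19% + €1.28/m².
Origin Velistan qualifies under the Aston–Velistan agreement and 1973.98 is covered: preferential rate Free applies instead.
The additional-duty order on 1973.98 targets Talius, not Velistan; it does not apply.
Duty = €116,795.84 × 0% = €0.00.
Line 2 (0145.61, Naroria, 923 units, €33,772.57):
Base rate for 0145.61 is 0.5%.
Duty = €33,772.57 × 0.5% = €168.86.
Line 3 (7746.37, Talius, 1,482 units, €68,364.66):
Base rate for 7746.37 is 16% + €2.60/unit.
7746.37 has an FTA preferential rate, but origin Talius is not Velistan; base rate stands.
Additional duty on 7746.37 from Talius: +60.4%. Applied ad valorem rate: 16% + 60.4% = 76.4%.
Duty = €68,364.66 × 76.4% + 1,482 × €2.60 = €56,083.80.
Total = €0.00 + €168.86 + €56,083.80 = €56,252.66.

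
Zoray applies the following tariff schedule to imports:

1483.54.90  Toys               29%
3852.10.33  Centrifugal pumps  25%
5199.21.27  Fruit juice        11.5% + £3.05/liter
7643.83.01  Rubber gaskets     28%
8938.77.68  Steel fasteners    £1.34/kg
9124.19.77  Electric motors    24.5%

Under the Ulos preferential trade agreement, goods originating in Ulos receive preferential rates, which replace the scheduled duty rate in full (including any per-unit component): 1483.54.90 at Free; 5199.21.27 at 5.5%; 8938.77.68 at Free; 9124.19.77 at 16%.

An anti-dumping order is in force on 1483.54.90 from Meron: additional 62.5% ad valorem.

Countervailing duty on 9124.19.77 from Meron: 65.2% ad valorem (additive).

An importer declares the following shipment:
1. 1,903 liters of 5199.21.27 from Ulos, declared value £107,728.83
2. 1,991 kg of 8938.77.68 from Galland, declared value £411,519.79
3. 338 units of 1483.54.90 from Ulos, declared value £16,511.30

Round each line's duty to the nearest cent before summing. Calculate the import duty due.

£8,593.03

Line 1 (5199.21.27, Ulos, 1,903 liters, £107,728.83):
Base rate for 5199.21.27 is 11.5% + £3.05/liter.
Origin Ulos qualifies under the Zoray–Ulos agreement and 5199.21.27 is covered: preferential rate 5.5% applies instead.
Duty = £107,728.83 × 5.5% = £5,925.09.
Line 2 (8938.77.68, Galland, 1,991 kg, £411,519.79):
Base rate for 8938.77.68 is £1.34/kg.
8938.77.68 has an FTA preferential rate, but origin Galland is not Ulos; base rate stands.
Duty = 1,991 × £1.34 = £2,667.94.
Line 3 (1483.54.90, Ulos, 338 units, £16,511.30):
Base rate for 1483.54.90 is 29%.
Origin Ulos qualifies under the Zoray–Ulos agreement and 1483.54.90 is covered: preferential rate Free applies instead.
The additional-duty order on 1483.54.90 targets Meron, not Ulos; it does not apply.
Duty = £16,511.30 × 0% = £0.00.
Total = £5,925.09 + £2,667.94 + £0.00 = £8,593.03.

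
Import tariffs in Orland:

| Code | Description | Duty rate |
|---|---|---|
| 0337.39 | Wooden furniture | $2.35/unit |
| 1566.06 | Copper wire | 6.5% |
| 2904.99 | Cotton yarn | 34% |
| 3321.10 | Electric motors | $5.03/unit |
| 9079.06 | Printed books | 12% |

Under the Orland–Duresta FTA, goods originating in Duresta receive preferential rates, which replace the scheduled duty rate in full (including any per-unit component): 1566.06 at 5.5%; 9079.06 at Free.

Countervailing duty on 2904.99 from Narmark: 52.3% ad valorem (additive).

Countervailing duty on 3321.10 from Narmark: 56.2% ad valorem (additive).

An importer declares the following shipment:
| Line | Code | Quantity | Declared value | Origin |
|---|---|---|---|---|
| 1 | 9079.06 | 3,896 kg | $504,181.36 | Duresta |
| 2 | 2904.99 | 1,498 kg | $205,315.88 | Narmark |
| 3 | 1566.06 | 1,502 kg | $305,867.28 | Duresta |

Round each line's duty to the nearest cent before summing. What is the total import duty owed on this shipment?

$194,010.30

Line 1 (9079.06, Duresta, 3,896 kg, $504,181.36):
Base rate for 9079.06 is 12%.
Origin Duresta qualifies under the Orland–Duresta agreement and 9079.06 is covered: preferential rate Free applies instead.
Duty = $504,181.36 × 0% = $0.00.
Line 2 (2904.99, Narmark, 1,498 kg, $205,315.88):
Base rate for 2904.99 is 34%.
Additional duty on 2904.99 from Narmark: +52.3%. Applied ad valorem rate: 34% + 52.3% = 86.3%.
Duty = $205,315.88 × 86.3% = $177,187.60.
Line 3 (1566.06, Duresta, 1,502 kg, $305,867.28):
Base rate for 1566.06 is 6.5%.
Origin Duresta qualifies under the Orland–Duresta agreement and 1566.06 is covered: preferential rate 5.5% applies instead.
Duty = $305,867.28 × 5.5% = $16,822.70.
Total = $0.00 + $177,187.60 + $16,822.70 = $194,010.30.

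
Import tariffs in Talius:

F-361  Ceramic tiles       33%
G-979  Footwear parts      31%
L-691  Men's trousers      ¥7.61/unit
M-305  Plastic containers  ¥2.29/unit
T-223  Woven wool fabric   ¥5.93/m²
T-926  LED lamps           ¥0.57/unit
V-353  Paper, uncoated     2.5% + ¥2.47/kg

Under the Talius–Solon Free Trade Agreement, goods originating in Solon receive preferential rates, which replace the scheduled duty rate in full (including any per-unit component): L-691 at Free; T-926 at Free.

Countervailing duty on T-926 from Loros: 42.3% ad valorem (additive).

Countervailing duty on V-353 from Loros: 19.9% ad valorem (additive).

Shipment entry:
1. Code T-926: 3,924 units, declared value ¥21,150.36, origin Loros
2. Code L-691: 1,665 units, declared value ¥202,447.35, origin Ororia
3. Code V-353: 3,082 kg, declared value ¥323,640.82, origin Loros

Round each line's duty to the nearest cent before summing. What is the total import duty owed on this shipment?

¥103,962.01

Line 1 (T-926, Loros, 3,924 units, ¥21,150.36):
Base rate for T-926 is ¥0.57/unit.
T-926 has an FTA preferential rate, but origin Loros is not Solon; base rate stands.
Additional duty on T-926 from Loros: +42.3% ad valorem. Applied ad valorem rate = 42.3%.
Duty = ¥21,150.36 × 42.3% + 3,924 × ¥0.57 = ¥11,183.28.
Line 2 (L-691, Ororia, 1,665 units, ¥202,447.35):
Base rate for L-691 is ¥7.61/unit.
L-691 has an FTA preferential rate, but origin Ororia is not Solon; base rate stands.
Duty = 1,665 × ¥7.61 = ¥12,670.65.
Line 3 (V-353, Loros, 3,082 kg, ¥323,640.82):
Base rate for V-353 is 2.5% + ¥2.47/kg.
Additional duty on V-353 from Loros: +19.9%. Applied ad valorem rate: 2.5% + 19.9% = 22.4%.
Duty = ¥323,640.82 × 22.4% + 3,082 × ¥2.47 = ¥80,108.08.
Total = ¥11,183.28 + ¥12,670.65 + ¥80,108.08 = ¥103,962.01.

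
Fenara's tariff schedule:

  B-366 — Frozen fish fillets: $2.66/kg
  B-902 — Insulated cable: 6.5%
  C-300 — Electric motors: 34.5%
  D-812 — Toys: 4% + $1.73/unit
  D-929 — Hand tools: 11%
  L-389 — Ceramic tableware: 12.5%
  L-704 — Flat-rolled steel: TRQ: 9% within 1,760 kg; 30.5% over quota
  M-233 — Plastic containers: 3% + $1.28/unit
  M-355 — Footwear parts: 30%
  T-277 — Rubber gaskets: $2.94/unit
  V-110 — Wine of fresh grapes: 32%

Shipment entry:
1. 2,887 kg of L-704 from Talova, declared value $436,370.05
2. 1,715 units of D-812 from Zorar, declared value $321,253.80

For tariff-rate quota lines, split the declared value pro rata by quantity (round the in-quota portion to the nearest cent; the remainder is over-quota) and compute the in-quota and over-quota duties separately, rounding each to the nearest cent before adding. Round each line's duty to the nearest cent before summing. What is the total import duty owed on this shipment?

Line 1 (L-704, Talova, 2,887 kg, $436,370.05):
Code L-704 is under a tariff-rate quota (threshold 1,760 kg). In-quota: 1,760 kg at 9%; over-quota: 1,127 kg at 30.5%.
Pro-rata value split: in-quota = $436,370.05 × 1,760/2,887 = $266,024.00; over-quota = $436,370.05 − $266,024.00 = $170,346.05.
In-quota duty = $266,024.00 × 9% = $23,942.16. Over-quota duty = $170,346.05 × 30.5% = $51,955.55.
Line duty = $23,942.16 + $51,955.55 = $75,897.71.
Line 2 (D-812, Zorar, 1,715 units, $321,253.80):
Base rate for D-812 is 4% + $1.73/unit.
Duty = $321,253.80 × 4% + 1,715 × $1.73 = $15,817.10.
Total = $75,897.71 + $15,817.10 = $91,714.81.

$91,714.81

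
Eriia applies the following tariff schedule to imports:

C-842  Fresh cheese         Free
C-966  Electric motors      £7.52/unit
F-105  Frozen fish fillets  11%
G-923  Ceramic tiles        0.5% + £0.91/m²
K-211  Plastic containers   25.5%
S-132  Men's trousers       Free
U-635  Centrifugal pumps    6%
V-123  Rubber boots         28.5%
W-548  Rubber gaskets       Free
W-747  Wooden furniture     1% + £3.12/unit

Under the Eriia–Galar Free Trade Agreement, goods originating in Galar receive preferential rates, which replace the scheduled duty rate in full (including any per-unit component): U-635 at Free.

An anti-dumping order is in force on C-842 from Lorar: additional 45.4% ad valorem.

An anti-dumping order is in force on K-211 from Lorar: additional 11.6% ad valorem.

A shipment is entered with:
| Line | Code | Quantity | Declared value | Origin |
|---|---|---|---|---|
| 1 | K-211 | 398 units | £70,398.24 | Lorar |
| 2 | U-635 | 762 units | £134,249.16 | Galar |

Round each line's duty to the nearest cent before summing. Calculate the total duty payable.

£26,117.75

Line 1 (K-211, Lorar, 398 units, £70,398.24):
Base rate for K-211 is 25.5%.
Additional duty on K-211 from Lorar: +11.6%. Applied ad valorem rate: 25.5% + 11.6% = 37.1%.
Duty = £70,398.24 × 37.1% = £26,117.75.
Line 2 (U-635, Galar, 762 units, £134,249.16):
Base rate for U-635 is 6%.
Origin Galar qualifies under the Eriia–Galar agreement and U-635 is covered: preferential rate Free applies instead.
Duty = £134,249.16 × 0% = £0.00.
Total = £26,117.75 + £0.00 = £26,117.75.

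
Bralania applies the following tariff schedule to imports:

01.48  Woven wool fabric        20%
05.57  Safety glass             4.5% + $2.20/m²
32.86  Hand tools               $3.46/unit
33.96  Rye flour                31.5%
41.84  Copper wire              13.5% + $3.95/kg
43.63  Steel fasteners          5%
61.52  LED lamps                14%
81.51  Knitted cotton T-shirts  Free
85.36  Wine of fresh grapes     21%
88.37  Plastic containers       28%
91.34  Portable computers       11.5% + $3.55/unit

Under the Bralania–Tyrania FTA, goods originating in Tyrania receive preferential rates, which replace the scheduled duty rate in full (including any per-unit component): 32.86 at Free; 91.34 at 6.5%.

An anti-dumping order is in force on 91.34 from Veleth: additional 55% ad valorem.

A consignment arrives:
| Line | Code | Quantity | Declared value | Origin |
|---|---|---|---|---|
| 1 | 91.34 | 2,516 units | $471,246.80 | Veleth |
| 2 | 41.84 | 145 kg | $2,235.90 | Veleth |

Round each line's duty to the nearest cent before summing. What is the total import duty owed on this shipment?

$323,185.52

Line 1 (91.34, Veleth, 2,516 units, $471,246.80):
Base rate for 91.34 is 11.5% + $3.55/unit.
91.34 has an FTA preferential rate, but origin Veleth is not Tyrania; base rate stands.
Additional duty on 91.34 from Veleth: +55%. Applied ad valorem rate: 11.5% + 55% = 66.5%.
Duty = $471,246.80 × 66.5% + 2,516 × $3.55 = $322,310.92.
Line 2 (41.84, Veleth, 145 kg, $2,235.90):
Base rate for 41.84 is 13.5% + $3.95/kg.
Duty = $2,235.90 × 13.5% + 145 × $3.95 = $874.60.
Total = $322,310.92 + $874.60 = $323,185.52.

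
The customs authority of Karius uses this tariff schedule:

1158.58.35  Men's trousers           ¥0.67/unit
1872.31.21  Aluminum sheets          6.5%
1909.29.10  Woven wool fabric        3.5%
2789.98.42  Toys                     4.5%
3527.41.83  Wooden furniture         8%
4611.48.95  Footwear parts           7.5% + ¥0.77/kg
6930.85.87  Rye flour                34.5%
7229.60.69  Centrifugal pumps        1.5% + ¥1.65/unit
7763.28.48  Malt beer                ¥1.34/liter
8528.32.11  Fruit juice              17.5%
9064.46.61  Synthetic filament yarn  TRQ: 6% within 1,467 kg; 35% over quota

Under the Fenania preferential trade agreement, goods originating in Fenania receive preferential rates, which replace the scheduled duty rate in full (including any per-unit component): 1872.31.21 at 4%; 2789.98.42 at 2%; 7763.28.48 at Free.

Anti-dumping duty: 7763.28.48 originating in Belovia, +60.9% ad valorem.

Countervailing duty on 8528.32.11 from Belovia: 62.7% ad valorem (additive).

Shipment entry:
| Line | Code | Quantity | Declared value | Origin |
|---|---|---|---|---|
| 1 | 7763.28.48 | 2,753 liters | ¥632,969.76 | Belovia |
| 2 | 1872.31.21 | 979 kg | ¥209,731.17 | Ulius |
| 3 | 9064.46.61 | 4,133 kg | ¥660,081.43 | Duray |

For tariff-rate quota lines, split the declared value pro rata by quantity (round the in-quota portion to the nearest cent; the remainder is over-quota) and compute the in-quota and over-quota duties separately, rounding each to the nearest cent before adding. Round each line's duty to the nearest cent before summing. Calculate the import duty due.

¥565,883.20

Line 1 (7763.28.48, Belovia, 2,753 liters, ¥632,969.76):
Base rate for 7763.28.48 is ¥1.34/liter.
7763.28.48 has an FTA preferential rate, but origin Belovia is not Fenania; base rate stands.
Additional duty on 7763.28.48 from Belovia: +60.9% ad valorem. Applied ad valorem rate = 60.9%.
Duty = ¥632,969.76 × 60.9% + 2,753 × ¥1.34 = ¥389,167.60.
Line 2 (1872.31.21, Ulius, 979 kg, ¥209,731.17):
Base rate for 1872.31.21 is 6.5%.
1872.31.21 has an FTA preferential rate, but origin Ulius is not Fenania; base rate stands.
Duty = ¥209,731.17 × 6.5% = ¥13,632.53.
Line 3 (9064.46.61, Duray, 4,133 kg, ¥660,081.43):
Code 9064.46.61 is under a tariff-rate quota (threshold 1,467 kg). In-quota: 1,467 kg at 6%; over-quota: 2,666 kg at 35%.
Pro-rata value split: in-quota = ¥660,081.43 × 1,467/4,133 = ¥234,294.57; over-quota = ¥660,081.43 − ¥234,294.57 = ¥425,786.86.
In-quota duty = ¥234,294.57 × 6% = ¥14,057.67. Over-quota duty = ¥425,786.86 × 35% = ¥149,025.40.
Line duty = ¥14,057.67 + ¥149,025.40 = ¥163,083.07.
Total = ¥389,167.60 + ¥13,632.53 + ¥163,083.07 = ¥565,883.20.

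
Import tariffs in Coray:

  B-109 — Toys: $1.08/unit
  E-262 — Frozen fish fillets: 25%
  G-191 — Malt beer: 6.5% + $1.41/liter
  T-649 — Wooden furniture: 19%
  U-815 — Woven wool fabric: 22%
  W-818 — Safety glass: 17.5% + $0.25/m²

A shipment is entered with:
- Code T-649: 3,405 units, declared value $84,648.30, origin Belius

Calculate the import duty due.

Line 1 (T-649, Belius, 3,405 units, $84,648.30):
Base rate for T-649 is 19%.
Duty = $84,648.30 × 19% = $16,083.18.

$16,083.18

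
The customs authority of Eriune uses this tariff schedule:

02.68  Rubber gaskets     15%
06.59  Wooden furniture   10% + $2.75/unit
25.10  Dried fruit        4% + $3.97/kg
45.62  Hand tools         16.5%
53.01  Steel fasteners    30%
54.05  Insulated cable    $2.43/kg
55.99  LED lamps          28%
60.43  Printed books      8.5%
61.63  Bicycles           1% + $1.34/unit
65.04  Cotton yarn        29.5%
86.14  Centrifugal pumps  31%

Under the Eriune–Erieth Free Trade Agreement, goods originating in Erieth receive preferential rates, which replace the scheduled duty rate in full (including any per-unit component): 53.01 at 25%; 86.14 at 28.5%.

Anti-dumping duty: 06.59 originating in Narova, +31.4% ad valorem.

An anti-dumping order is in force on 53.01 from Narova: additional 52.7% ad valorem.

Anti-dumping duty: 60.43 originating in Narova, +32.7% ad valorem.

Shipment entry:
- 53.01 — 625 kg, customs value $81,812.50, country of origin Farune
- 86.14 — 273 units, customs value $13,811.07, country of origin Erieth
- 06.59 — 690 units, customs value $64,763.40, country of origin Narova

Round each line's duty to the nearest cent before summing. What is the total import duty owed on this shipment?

$57,189.45

Line 1 (53.01, Farune, 625 kg, $81,812.50):
Base rate for 53.01 is 30%.
53.01 has an FTA preferential rate, but origin Farune is not Erieth; base rate stands.
The additional-duty order on 53.01 targets Narova, not Farune; it does not apply.
Duty = $81,812.50 × 30% = $24,543.75.
Line 2 (86.14, Erieth, 273 units, $13,811.07):
Base rate for 86.14 is 31%.
Origin Erieth qualifies under the Eriune–Erieth agreement and 86.14 is covered: preferential rate 28.5% applies instead.
Duty = $13,811.07 × 28.5% = $3,936.15.
Line 3 (06.59, Narova, 690 units, $64,763.40):
Base rate for 06.59 is 10% + $2.75/unit.
Additional duty on 06.59 from Narova: +31.4%. Applied ad valorem rate: 10% + 31.4% = 41.4%.
Duty = $64,763.40 × 41.4% + 690 × $2.75 = $28,709.55.
Total = $24,543.75 + $3,936.15 + $28,709.55 = $57,189.45.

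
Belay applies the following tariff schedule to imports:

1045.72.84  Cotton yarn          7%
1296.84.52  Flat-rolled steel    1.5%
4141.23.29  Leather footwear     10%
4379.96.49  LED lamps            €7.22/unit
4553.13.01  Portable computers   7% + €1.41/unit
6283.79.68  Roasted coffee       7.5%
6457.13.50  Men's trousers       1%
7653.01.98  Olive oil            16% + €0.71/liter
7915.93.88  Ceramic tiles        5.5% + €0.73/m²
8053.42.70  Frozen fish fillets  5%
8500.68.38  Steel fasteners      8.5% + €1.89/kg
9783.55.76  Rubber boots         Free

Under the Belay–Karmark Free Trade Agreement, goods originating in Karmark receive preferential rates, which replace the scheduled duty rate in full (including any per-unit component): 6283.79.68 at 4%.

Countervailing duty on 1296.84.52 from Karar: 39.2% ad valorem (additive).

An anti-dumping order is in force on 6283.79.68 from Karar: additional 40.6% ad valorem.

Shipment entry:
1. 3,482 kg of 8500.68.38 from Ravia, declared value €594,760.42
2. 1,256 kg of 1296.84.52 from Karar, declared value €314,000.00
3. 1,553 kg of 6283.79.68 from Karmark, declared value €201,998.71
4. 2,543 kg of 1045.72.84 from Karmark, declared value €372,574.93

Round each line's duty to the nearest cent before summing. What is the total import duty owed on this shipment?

Line 1 (8500.68.38, Ravia, 3,482 kg, €594,760.42):
Base rate for 8500.68.38 is 8.5% + €1.89/kg.
Duty = €594,760.42 × 8.5% + 3,482 × €1.89 = €57,135.62.
Line 2 (1296.84.52, Karar, 1,256 kg, €314,000.00):
Base rate for 1296.84.52 is 1.5%.
Additional duty on 1296.84.52 from Karar: +39.2%. Applied ad valorem rate: 1.5% + 39.2% = 40.7%.
Duty = €314,000.00 × 40.7% = €127,798.00.
Line 3 (6283.79.68, Karmark, 1,553 kg, €201,998.71):
Base rate for 6283.79.68 is 7.5%.
Origin Karmark qualifies under the Belay–Karmark agreement and 6283.79.68 is covered: preferential rate 4% applies instead.
The additional-duty order on 6283.79.68 targets Karar, not Karmark; it does not apply.
Duty = €201,998.71 × 4% = €8,079.95.
Line 4 (1045.72.84, Karmark, 2,543 kg, €372,574.93):
Base rate for 1045.72.84 is 7%.
Origin Karmark is the FTA partner but 1045.72.84 is not on the preference list; base rate stands.
Duty = €372,574.93 × 7% = €26,080.25.
Total = €57,135.62 + €127,798.00 + €8,079.95 + €26,080.25 = €219,093.82.

€219,093.82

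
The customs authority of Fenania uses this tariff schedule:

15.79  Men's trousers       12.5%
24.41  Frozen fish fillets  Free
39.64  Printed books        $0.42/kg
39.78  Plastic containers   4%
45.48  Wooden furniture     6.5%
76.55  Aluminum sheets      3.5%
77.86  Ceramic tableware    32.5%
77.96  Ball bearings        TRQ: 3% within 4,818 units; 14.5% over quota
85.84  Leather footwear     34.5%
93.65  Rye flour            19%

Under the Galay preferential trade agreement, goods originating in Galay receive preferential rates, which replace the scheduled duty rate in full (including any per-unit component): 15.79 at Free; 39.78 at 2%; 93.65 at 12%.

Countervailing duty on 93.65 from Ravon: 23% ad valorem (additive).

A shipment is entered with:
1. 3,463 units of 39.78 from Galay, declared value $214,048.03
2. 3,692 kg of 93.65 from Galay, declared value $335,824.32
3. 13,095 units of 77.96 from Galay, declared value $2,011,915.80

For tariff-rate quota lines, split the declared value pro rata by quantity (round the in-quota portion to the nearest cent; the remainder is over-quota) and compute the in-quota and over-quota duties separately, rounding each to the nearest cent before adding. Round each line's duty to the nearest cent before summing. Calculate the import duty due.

Line 1 (39.78, Galay, 3,463 units, $214,048.03):
Base rate for 39.78 is 4%.
Origin Galay qualifies under the Fenania–Galay agreement and 39.78 is covered: preferential rate 2% applies instead.
Duty = $214,048.03 × 2% = $4,280.96.
Line 2 (93.65, Galay, 3,692 kg, $335,824.32):
Base rate for 93.65 is 19%.
Origin Galay qualifies under the Fenania–Galay agreement and 93.65 is covered: preferential rate 12% applies instead.
The additional-duty order on 93.65 targets Ravon, not Galay; it does not apply.
Duty = $335,824.32 × 12% = $40,298.92.
Line 3 (77.96, Galay, 13,095 units, $2,011,915.80):
Code 77.96 is under a tariff-rate quota (threshold 4,818 units). In-quota: 4,818 units at 3%; over-quota: 8,277 units at 14.5%.
Pro-rata value split: in-quota = $2,011,915.80 × 4,818/13,095 = $740,237.52; over-quota = $2,011,915.80 − $740,237.52 = $1,271,678.28.
In-quota duty = $740,237.52 × 3% = $22,207.13. Over-quota duty = $1,271,678.28 × 14.5% = $184,393.35.
Line duty = $22,207.13 + $184,393.35 = $206,600.48.
Total = $4,280.96 + $40,298.92 + $206,600.48 = $251,180.36.

$251,180.36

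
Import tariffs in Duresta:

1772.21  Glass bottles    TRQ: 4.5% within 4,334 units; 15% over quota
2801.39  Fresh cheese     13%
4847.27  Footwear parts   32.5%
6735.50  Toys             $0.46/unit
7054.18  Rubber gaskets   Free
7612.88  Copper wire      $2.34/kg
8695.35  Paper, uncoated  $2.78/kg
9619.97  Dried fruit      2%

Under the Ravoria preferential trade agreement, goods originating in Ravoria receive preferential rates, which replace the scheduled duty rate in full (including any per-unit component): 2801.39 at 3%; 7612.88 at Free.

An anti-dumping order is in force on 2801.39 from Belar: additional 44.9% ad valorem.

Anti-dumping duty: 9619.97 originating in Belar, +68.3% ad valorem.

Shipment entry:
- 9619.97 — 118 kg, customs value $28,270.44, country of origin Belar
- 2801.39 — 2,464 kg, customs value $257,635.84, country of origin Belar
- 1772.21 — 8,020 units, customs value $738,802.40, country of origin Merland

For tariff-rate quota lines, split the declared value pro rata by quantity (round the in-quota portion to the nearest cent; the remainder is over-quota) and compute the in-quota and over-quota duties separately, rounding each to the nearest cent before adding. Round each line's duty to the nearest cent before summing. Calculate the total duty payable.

Line 1 (9619.97, Belar, 118 kg, $28,270.44):
Base rate for 9619.97 is 2%.
Additional duty on 9619.97 from Belar: +68.3%. Applied ad valorem rate: 2% + 68.3% = 70.3%.
Duty = $28,270.44 × 70.3% = $19,874.12.
Line 2 (2801.39, Belar, 2,464 kg, $257,635.84):
Base rate for 2801.39 is 13%.
2801.39 has an FTA preferential rate, but origin Belar is not Ravoria; base rate stands.
Additional duty on 2801.39 from Belar: +44.9%. Applied ad valorem rate: 13% + 44.9% = 57.9%.
Duty = $257,635.84 × 57.9% = $149,171.15.
Line 3 (1772.21, Merland, 8,020 units, $738,802.40):
Code 1772.21 is under a tariff-rate quota (threshold 4,334 units). In-quota: 4,334 units at 4.5%; over-quota: 3,686 units at 15%.
Pro-rata value split: in-quota = $738,802.40 × 4,334/8,020 = $399,248.08; over-quota = $738,802.40 − $399,248.08 = $339,554.32.
In-quota duty = $399,248.08 × 4.5% = $17,966.16. Over-quota duty = $339,554.32 × 15% = $50,933.15.
Line duty = $17,966.16 + $50,933.15 = $68,899.31.
Total = $19,874.12 + $149,171.15 + $68,899.31 = $237,944.58.

$237,944.58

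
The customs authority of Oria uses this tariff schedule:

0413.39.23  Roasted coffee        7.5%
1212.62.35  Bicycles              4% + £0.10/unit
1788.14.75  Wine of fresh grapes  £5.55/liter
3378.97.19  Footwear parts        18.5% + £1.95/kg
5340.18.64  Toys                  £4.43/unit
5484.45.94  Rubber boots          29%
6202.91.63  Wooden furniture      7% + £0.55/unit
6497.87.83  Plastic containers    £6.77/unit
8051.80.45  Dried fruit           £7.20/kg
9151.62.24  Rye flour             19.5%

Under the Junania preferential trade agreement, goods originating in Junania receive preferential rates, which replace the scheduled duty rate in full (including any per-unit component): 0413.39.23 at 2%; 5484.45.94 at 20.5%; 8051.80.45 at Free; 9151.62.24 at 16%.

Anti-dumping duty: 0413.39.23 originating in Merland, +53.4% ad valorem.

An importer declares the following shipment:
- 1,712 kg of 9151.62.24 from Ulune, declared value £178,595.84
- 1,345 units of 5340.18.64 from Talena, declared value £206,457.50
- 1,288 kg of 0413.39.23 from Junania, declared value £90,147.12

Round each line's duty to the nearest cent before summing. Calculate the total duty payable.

Line 1 (9151.62.24, Ulune, 1,712 kg, £178,595.84):
Base rate for 9151.62.24 is 19.5%.
9151.62.24 has an FTA preferential rate, but origin Ulune is not Junania; base rate stands.
Duty = £178,595.84 × 19.5% = £34,826.19.
Line 2 (5340.18.64, Talena, 1,345 units, £206,457.50):
Base rate for 5340.18.64 is £4.43/unit.
Duty = 1,345 × £4.43 = £5,958.35.
Line 3 (0413.39.23, Junania, 1,288 kg, £90,147.12):
Base rate for 0413.39.23 is 7.5%.
Origin Junania qualifies under the Oria–Junania agreement and 0413.39.23 is covered: preferential rate 2% applies instead.
The additional-duty order on 0413.39.23 targets Merland, not Junania; it does not apply.
Duty = £90,147.12 × 2% = £1,802.94.
Total = £34,826.19 + £5,958.35 + £1,802.94 = £42,587.48.

£42,587.48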